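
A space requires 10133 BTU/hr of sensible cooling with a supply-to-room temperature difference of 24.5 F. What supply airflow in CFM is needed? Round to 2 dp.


CFM = 10133 / (1.08 * 24.5) = 382.96

382.96 CFM


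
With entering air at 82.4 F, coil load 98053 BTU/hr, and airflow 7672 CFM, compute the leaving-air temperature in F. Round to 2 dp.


dT = 98053/(1.08*7672) = 11.8339
T_leave = 82.4 - 11.8339 = 70.57 F

70.57 F


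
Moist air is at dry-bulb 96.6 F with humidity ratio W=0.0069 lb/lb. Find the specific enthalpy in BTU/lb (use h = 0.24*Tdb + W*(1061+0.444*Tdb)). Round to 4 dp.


h = 0.24*96.6 + 0.0069*(1061+0.444*96.6) = 30.8008 BTU/lb

30.8008 BTU/lb


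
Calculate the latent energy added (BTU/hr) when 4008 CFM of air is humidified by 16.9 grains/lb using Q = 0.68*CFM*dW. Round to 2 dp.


Q = 0.68 * 4008 * 16.9 = 46059.94 BTU/hr

46059.94 BTU/hr


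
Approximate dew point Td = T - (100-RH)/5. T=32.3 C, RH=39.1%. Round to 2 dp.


Td = 32.3 - (100-39.1)/5 = 20.12 C

20.12 C


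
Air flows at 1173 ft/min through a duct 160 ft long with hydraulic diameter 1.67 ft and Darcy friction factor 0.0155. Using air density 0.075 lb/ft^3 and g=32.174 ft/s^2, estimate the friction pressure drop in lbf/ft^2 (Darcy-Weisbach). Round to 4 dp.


v_fps = 1173/60 = 19.55 ft/s
dp = 0.0155*(160/1.67)*0.075*19.55^2/(2*32.174) = 0.6615 lbf/ft^2

0.6615 lbf/ft^2


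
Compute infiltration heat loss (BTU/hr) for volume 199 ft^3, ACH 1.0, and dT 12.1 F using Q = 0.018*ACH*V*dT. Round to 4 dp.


Q = 0.018 * 1.0 * 199 * 12.1 = 43.3422 BTU/hr

43.3422 BTU/hr


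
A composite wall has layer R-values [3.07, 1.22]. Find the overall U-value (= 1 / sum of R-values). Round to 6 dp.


R_total = 3.07 + 1.22 = 4.29
U = 1/4.29 = 0.233100

0.233100


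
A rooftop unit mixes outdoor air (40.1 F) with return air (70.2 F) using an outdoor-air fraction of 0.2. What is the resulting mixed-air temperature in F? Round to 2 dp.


T_mix = 0.2*40.1 + 0.8*70.2 = 64.18 F

64.18 F


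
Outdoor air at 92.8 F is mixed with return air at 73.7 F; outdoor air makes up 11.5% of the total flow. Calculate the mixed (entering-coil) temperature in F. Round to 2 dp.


T_mix = 73.7 + (11.5/100)*(92.8-73.7) = 75.90 F

75.90 F


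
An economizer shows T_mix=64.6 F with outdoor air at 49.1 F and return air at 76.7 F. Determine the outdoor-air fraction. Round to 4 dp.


frac = (64.6 - 76.7) / (49.1 - 76.7) = 0.4384

0.4384


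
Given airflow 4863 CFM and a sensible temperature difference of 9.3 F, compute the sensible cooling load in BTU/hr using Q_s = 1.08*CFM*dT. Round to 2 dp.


Q = 1.08 * 4863 * 9.3 = 48843.97 BTU/hr

48843.97 BTU/hr


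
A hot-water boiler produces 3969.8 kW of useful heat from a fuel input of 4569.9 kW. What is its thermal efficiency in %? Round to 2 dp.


eta = (3969.8/4569.9)*100 = 86.87 %

86.87 %


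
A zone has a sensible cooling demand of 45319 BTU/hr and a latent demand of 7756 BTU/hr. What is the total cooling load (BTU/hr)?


Qt = 45319 + 7756 = 53075 BTU/hr

53075 BTU/hr


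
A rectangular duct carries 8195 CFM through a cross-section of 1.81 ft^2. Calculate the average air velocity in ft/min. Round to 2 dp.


V = 8195 / 1.81 = 4527.62 ft/min

4527.62 ft/min


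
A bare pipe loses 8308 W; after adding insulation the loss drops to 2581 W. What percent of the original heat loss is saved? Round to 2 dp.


Savings = ((8308-2581)/8308)*100 = 68.93 %

68.93 %


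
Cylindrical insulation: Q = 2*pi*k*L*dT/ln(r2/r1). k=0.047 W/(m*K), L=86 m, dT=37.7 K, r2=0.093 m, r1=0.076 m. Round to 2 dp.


Q = 2*pi*0.047*86*37.7/ln(0.093/0.076) = 4743.01 W

4743.01 W


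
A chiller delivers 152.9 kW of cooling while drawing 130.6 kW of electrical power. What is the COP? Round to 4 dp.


COP = 152.9 / 130.6 = 1.1708

1.1708


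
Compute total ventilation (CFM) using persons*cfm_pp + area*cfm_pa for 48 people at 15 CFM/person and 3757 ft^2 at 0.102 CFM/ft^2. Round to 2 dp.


Total = 48*15 + 3757*0.102 = 1103.21 CFM

1103.21 CFM


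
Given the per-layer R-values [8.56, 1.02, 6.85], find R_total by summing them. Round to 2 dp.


R_total = 8.56 + 1.02 + 6.85 = 16.43

16.43


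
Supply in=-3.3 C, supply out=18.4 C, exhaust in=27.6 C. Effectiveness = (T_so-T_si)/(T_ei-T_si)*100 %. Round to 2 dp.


eff = (18.4-(-3.3))/(27.6-(-3.3))*100 = 70.23 %

70.23 %


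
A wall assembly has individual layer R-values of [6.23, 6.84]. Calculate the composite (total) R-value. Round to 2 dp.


R_total = 6.23 + 6.84 = 13.07

13.07


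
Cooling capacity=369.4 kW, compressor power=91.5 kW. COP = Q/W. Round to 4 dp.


COP = 369.4 / 91.5 = 4.0372

4.0372


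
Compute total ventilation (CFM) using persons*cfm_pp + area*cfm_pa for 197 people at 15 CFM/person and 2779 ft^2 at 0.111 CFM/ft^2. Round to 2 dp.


Total = 197*15 + 2779*0.111 = 3263.47 CFM

3263.47 CFM


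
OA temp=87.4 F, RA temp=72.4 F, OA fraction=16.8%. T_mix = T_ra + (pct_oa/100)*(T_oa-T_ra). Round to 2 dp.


T_mix = 72.4 + (16.8/100)*(87.4-72.4) = 74.92 F

74.92 F


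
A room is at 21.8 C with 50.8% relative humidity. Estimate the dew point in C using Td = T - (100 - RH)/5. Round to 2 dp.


Td = 21.8 - (100-50.8)/5 = 11.96 C

11.96 C


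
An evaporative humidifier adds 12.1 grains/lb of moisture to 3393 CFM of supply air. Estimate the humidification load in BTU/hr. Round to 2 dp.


Q = 0.68 * 3393 * 12.1 = 27917.60 BTU/hr

27917.60 BTU/hr


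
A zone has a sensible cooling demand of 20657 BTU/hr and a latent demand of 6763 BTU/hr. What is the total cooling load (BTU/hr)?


Qt = 20657 + 6763 = 27420 BTU/hr

27420 BTU/hr


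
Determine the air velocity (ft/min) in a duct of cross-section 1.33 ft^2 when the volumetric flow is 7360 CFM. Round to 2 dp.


V = 7360 / 1.33 = 5533.83 ft/min

5533.83 ft/min


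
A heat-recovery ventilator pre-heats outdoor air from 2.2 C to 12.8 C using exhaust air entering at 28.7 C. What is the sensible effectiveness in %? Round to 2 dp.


eff = (12.8-2.2)/(28.7-2.2)*100 = 40.00 %

40.00 %


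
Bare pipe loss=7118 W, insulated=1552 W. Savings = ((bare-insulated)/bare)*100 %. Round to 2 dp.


Savings = ((7118-1552)/7118)*100 = 78.20 %

78.20 %


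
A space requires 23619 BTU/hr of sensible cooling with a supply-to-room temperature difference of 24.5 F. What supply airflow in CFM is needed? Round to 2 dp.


CFM = 23619 / (1.08 * 24.5) = 892.63

892.63 CFM


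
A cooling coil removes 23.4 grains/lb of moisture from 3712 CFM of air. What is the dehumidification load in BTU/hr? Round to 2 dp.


Q = 0.68 * 3712 * 23.4 = 59065.34 BTU/hr

59065.34 BTU/hr


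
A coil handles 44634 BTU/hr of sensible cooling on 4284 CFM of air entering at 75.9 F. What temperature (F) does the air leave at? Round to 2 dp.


dT = 44634/(1.08*4284) = 9.6470
T_leave = 75.9 - 9.6470 = 66.25 F

66.25 F


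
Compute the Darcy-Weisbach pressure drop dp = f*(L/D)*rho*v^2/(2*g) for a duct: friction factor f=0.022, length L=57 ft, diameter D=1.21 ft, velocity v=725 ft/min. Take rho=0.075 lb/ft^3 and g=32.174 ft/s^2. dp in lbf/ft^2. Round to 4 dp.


v_fps = 725/60 = 12.0833 ft/s
dp = 0.022*(57/1.21)*0.075*12.0833^2/(2*32.174) = 0.1764 lbf/ft^2

0.1764 lbf/ft^2


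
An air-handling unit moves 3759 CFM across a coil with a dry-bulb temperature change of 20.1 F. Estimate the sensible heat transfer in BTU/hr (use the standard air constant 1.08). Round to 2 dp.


Q = 1.08 * 3759 * 20.1 = 81600.37 BTU/hr

81600.37 BTU/hr


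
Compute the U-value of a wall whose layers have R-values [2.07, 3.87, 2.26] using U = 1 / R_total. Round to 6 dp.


R_total = 2.07 + 3.87 + 2.26 = 8.20
U = 1/8.20 = 0.121951

0.121951


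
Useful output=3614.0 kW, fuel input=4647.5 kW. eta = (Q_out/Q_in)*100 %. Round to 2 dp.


eta = (3614.0/4647.5)*100 = 77.76 %

77.76 %


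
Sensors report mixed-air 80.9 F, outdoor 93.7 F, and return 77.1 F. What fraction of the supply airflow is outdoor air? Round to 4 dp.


frac = (80.9 - 77.1) / (93.7 - 77.1) = 0.2289

0.2289


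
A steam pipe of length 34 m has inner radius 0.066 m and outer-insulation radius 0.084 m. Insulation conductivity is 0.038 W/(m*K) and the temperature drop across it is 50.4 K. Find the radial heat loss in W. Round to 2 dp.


Q = 2*pi*0.038*34*50.4/ln(0.084/0.066) = 1696.54 W

1696.54 W


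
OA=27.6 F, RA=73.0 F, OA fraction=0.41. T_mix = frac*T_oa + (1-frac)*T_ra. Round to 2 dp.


T_mix = 0.41*27.6 + 0.59*73.0 = 54.39 F

54.39 F


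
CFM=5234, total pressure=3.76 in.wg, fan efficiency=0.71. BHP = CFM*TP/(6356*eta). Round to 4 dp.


BHP = 5234 * 3.76 / (6356 * 0.71) = 4.3609 hp

4.3609 hp


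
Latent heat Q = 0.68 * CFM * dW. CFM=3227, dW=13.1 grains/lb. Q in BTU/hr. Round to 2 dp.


Q = 0.68 * 3227 * 13.1 = 28746.12 BTU/hr

28746.12 BTU/hr


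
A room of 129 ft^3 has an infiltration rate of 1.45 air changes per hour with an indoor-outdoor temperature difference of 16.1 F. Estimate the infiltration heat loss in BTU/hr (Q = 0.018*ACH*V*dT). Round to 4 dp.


Q = 0.018 * 1.45 * 129 * 16.1 = 54.2071 BTU/hr

54.2071 BTU/hr


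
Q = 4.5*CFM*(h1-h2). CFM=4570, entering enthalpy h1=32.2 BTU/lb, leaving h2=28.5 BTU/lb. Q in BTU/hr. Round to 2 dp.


Q = 4.5 * 4570 * (32.2 - 28.5) = 76090.50 BTU/hr

76090.50 BTU/hr


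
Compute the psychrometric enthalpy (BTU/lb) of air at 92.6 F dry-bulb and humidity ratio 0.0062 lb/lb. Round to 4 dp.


h = 0.24*92.6 + 0.0062*(1061+0.444*92.6) = 29.0571 BTU/lb

29.0571 BTU/lb


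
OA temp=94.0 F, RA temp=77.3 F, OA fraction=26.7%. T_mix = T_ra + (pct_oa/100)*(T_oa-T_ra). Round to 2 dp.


T_mix = 77.3 + (26.7/100)*(94.0-77.3) = 81.76 F

81.76 F


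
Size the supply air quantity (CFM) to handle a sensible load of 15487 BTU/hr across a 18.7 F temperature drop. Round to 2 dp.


CFM = 15487 / (1.08 * 18.7) = 766.84

766.84 CFM


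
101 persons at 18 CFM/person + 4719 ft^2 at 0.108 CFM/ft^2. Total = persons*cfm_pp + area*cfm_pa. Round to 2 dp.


Total = 101*18 + 4719*0.108 = 2327.65 CFM

2327.65 CFM


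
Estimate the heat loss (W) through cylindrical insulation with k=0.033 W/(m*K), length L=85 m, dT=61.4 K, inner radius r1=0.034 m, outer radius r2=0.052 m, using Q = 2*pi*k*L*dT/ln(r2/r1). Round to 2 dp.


Q = 2*pi*0.033*85*61.4/ln(0.052/0.034) = 2546.90 W

2546.90 W


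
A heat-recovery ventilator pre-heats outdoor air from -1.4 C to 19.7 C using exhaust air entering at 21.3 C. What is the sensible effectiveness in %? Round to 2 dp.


eff = (19.7-(-1.4))/(21.3-(-1.4))*100 = 92.95 %

92.95 %


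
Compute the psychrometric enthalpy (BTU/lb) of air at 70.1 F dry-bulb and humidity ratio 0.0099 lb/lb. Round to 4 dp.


h = 0.24*70.1 + 0.0099*(1061+0.444*70.1) = 27.6360 BTU/lb

27.6360 BTU/lb


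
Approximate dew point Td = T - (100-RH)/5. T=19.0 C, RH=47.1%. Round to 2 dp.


Td = 19.0 - (100-47.1)/5 = 8.42 C

8.42 C


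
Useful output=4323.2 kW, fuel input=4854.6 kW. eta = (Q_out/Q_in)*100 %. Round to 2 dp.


eta = (4323.2/4854.6)*100 = 89.05 %

89.05 %


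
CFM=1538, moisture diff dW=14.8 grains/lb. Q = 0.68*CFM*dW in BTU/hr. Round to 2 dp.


Q = 0.68 * 1538 * 14.8 = 15478.43 BTU/hr

15478.43 BTU/hr


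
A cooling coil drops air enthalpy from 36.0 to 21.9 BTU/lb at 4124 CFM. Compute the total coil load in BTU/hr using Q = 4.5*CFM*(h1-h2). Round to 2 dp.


Q = 4.5 * 4124 * (36.0 - 21.9) = 261667.80 BTU/hr

261667.80 BTU/hr


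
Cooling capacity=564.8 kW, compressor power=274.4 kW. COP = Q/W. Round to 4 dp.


COP = 564.8 / 274.4 = 2.0583

2.0583


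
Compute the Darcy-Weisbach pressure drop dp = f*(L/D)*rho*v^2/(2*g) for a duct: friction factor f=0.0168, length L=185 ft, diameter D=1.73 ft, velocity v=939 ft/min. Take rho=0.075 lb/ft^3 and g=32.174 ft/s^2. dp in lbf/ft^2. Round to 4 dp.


v_fps = 939/60 = 15.65 ft/s
dp = 0.0168*(185/1.73)*0.075*15.65^2/(2*32.174) = 0.5128 lbf/ft^2

0.5128 lbf/ft^2


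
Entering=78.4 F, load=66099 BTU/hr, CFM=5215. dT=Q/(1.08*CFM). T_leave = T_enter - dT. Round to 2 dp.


dT = 66099/(1.08*5215) = 11.7359
T_leave = 78.4 - 11.7359 = 66.66 F

66.66 F


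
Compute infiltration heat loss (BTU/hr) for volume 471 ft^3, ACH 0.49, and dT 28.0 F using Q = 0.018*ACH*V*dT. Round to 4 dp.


Q = 0.018 * 0.49 * 471 * 28.0 = 116.3182 BTU/hr

116.3182 BTU/hr


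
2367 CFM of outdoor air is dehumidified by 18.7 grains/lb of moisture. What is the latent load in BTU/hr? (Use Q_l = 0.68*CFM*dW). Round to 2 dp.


Q = 0.68 * 2367 * 18.7 = 30098.77 BTU/hr

30098.77 BTU/hr


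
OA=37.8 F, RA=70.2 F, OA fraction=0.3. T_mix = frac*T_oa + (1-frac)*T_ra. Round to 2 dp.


T_mix = 0.3*37.8 + 0.7*70.2 = 60.48 F

60.48 F


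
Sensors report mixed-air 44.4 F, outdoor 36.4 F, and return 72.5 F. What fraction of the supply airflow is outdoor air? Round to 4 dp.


frac = (44.4 - 72.5) / (36.4 - 72.5) = 0.7784

0.7784


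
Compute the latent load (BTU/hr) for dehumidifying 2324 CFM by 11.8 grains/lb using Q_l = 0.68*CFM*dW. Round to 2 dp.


Q = 0.68 * 2324 * 11.8 = 18647.78 BTU/hr

18647.78 BTU/hr


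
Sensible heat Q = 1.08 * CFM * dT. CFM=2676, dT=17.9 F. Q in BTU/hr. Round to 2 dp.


Q = 1.08 * 2676 * 17.9 = 51732.43 BTU/hr

51732.43 BTU/hr


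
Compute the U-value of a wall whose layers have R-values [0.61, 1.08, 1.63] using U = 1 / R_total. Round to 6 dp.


R_total = 0.61 + 1.08 + 1.63 = 3.32
U = 1/3.32 = 0.301205

0.301205


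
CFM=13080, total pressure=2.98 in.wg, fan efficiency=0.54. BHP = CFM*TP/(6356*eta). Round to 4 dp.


BHP = 13080 * 2.98 / (6356 * 0.54) = 11.3565 hp

11.3565 hp


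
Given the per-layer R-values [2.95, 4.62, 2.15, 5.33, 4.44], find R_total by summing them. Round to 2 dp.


R_total = 2.95 + 4.62 + 2.15 + 5.33 + 4.44 = 19.49

19.49


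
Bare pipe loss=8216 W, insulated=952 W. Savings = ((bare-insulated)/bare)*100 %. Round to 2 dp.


Savings = ((8216-952)/8216)*100 = 88.41 %

88.41 %


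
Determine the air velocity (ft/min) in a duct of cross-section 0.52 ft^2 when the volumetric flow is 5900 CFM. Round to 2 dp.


V = 5900 / 0.52 = 11346.15 ft/min

11346.15 ft/min


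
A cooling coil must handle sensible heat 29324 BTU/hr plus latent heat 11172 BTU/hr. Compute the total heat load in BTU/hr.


Qt = 29324 + 11172 = 40496 BTU/hr

40496 BTU/hr


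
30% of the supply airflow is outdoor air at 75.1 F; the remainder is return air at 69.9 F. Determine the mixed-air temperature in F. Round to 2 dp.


T_mix = 0.3*75.1 + 0.7*69.9 = 71.46 F

71.46 F


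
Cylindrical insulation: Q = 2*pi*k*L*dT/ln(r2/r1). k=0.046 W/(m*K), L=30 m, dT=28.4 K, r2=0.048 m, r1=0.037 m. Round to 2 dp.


Q = 2*pi*0.046*30*28.4/ln(0.048/0.037) = 946.09 W

946.09 W


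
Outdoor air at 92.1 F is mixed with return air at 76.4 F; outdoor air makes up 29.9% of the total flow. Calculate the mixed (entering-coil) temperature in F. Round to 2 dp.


T_mix = 76.4 + (29.9/100)*(92.1-76.4) = 81.09 F

81.09 F


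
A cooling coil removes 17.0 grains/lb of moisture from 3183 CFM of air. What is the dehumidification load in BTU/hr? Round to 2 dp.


Q = 0.68 * 3183 * 17.0 = 36795.48 BTU/hr

36795.48 BTU/hr


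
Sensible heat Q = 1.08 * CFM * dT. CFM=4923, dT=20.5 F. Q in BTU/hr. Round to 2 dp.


Q = 1.08 * 4923 * 20.5 = 108995.22 BTU/hr

108995.22 BTU/hr


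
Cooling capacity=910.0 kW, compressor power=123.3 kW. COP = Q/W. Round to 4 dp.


COP = 910.0 / 123.3 = 7.3804

7.3804


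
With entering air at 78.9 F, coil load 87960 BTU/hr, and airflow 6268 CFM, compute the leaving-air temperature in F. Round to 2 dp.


dT = 87960/(1.08*6268) = 12.9937
T_leave = 78.9 - 12.9937 = 65.91 F

65.91 F


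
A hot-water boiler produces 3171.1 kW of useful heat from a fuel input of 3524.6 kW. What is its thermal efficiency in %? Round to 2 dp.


eta = (3171.1/3524.6)*100 = 89.97 %

89.97 %


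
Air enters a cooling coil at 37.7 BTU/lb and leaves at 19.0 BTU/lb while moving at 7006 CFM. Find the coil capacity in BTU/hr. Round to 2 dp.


Q = 4.5 * 7006 * (37.7 - 19.0) = 589554.90 BTU/hr

589554.90 BTU/hr


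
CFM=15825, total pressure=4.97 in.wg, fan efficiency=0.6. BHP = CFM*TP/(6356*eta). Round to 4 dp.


BHP = 15825 * 4.97 / (6356 * 0.6) = 20.6236 hp

20.6236 hp


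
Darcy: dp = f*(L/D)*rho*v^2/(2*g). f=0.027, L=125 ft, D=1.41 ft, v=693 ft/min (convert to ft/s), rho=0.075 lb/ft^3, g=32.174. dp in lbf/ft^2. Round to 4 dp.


v_fps = 693/60 = 11.55 ft/s
dp = 0.027*(125/1.41)*0.075*11.55^2/(2*32.174) = 0.3722 lbf/ft^2

0.3722 lbf/ft^2


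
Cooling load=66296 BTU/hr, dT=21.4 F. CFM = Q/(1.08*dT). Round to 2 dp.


CFM = 66296 / (1.08 * 21.4) = 2868.47

2868.47 CFM


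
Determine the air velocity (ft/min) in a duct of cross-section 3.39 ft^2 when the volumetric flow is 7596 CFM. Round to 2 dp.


V = 7596 / 3.39 = 2240.71 ft/min

2240.71 ft/min


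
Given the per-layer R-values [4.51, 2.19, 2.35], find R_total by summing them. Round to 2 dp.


R_total = 4.51 + 2.19 + 2.35 = 9.05

9.05


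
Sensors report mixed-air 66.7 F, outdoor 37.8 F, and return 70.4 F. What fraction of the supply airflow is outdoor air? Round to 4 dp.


frac = (66.7 - 70.4) / (37.8 - 70.4) = 0.1135

0.1135


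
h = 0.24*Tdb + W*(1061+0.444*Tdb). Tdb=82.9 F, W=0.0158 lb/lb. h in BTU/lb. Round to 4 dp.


h = 0.24*82.9 + 0.0158*(1061+0.444*82.9) = 37.2414 BTU/lb

37.2414 BTU/lb


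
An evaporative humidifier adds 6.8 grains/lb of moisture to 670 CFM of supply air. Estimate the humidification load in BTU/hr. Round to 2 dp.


Q = 0.68 * 670 * 6.8 = 3098.08 BTU/hr

3098.08 BTU/hr


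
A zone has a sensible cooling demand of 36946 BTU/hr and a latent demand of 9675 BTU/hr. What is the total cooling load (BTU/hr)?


Qt = 36946 + 9675 = 46621 BTU/hr

46621 BTU/hr


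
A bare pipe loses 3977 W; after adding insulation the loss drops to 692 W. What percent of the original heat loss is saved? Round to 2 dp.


Savings = ((3977-692)/3977)*100 = 82.60 %

82.60 %


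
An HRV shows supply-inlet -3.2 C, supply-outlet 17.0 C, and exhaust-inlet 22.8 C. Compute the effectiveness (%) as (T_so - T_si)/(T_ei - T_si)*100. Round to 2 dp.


eff = (17.0-(-3.2))/(22.8-(-3.2))*100 = 77.69 %

77.69 %


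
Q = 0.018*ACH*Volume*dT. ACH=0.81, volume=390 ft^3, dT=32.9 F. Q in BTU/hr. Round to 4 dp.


Q = 0.018 * 0.81 * 390 * 32.9 = 187.0760 BTU/hr

187.0760 BTU/hr


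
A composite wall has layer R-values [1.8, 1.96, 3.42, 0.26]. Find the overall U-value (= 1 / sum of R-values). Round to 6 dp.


R_total = 1.8 + 1.96 + 3.42 + 0.26 = 7.44
U = 1/7.44 = 0.134409

0.134409


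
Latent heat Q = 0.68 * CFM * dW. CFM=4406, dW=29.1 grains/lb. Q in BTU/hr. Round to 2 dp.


Q = 0.68 * 4406 * 29.1 = 87185.93 BTU/hr

87185.93 BTU/hr


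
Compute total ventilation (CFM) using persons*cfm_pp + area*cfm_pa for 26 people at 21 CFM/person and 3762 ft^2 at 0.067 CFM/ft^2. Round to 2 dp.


Total = 26*21 + 3762*0.067 = 798.05 CFM

798.05 CFM


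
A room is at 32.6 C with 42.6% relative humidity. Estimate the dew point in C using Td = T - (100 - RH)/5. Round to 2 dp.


Td = 32.6 - (100-42.6)/5 = 21.12 C

21.12 C


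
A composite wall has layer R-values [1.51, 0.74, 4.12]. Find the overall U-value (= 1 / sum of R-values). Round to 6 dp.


R_total = 1.51 + 0.74 + 4.12 = 6.37
U = 1/6.37 = 0.156986

0.156986


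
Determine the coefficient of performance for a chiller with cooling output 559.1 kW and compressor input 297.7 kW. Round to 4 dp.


COP = 559.1 / 297.7 = 1.8781

1.8781


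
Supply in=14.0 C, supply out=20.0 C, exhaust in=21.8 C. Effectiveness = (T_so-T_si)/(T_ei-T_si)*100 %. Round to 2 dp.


eff = (20.0-14.0)/(21.8-14.0)*100 = 76.92 %

76.92 %


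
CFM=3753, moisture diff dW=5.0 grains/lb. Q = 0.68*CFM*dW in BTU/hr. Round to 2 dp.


Q = 0.68 * 3753 * 5.0 = 12760.20 BTU/hr

12760.20 BTU/hr


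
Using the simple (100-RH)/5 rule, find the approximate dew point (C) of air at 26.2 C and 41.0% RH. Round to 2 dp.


Td = 26.2 - (100-41.0)/5 = 14.40 C

14.40 C


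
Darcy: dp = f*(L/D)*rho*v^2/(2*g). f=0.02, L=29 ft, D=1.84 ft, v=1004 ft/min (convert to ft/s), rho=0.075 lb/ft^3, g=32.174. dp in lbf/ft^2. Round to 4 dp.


v_fps = 1004/60 = 16.7333 ft/s
dp = 0.02*(29/1.84)*0.075*16.7333^2/(2*32.174) = 0.1029 lbf/ft^2

0.1029 lbf/ft^2


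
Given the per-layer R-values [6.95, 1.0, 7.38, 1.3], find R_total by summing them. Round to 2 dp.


R_total = 6.95 + 1.0 + 7.38 + 1.3 = 16.63

16.63


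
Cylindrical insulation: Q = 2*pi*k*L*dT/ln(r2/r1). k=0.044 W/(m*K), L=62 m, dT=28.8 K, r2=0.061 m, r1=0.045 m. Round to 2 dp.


Q = 2*pi*0.044*62*28.8/ln(0.061/0.045) = 1622.71 W

1622.71 W


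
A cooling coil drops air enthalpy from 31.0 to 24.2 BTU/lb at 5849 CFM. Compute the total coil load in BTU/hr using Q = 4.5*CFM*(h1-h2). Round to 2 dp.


Q = 4.5 * 5849 * (31.0 - 24.2) = 178979.40 BTU/hr

178979.40 BTU/hr


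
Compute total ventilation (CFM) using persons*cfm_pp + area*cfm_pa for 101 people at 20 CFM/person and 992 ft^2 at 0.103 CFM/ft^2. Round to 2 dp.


Total = 101*20 + 992*0.103 = 2122.18 CFM

2122.18 CFM


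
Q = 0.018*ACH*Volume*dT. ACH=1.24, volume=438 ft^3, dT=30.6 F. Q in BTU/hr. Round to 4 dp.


Q = 0.018 * 1.24 * 438 * 30.6 = 299.1505 BTU/hr

299.1505 BTU/hr


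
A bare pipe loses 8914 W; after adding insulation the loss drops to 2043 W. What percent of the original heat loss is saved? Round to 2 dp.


Savings = ((8914-2043)/8914)*100 = 77.08 %

77.08 %


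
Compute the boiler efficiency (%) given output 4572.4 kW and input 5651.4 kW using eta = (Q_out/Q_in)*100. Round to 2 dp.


eta = (4572.4/5651.4)*100 = 80.91 %

80.91 %


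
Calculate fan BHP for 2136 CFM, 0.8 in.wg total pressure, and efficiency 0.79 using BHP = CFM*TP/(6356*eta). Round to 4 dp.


BHP = 2136 * 0.8 / (6356 * 0.79) = 0.3403 hp

0.3403 hp


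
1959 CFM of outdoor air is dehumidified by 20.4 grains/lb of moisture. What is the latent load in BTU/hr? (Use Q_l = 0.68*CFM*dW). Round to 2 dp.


Q = 0.68 * 1959 * 20.4 = 27175.25 BTU/hr

27175.25 BTU/hr


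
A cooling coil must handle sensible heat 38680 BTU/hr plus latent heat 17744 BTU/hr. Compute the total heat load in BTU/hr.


Qt = 38680 + 17744 = 56424 BTU/hr

56424 BTU/hr


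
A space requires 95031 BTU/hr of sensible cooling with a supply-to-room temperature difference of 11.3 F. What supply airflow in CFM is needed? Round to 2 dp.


CFM = 95031 / (1.08 * 11.3) = 7786.87

7786.87 CFM


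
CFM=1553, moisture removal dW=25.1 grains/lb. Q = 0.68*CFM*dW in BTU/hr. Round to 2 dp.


Q = 0.68 * 1553 * 25.1 = 26506.60 BTU/hr

26506.60 BTU/hr


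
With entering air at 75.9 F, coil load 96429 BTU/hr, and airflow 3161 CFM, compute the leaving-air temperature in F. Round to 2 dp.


dT = 96429/(1.08*3161) = 28.2462
T_leave = 75.9 - 28.2462 = 47.65 F

47.65 F


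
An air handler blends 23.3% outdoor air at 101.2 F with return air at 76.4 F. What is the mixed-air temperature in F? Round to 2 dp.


T_mix = 76.4 + (23.3/100)*(101.2-76.4) = 82.18 F

82.18 F


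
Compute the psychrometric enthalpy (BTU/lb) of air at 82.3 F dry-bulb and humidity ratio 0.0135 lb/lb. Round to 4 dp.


h = 0.24*82.3 + 0.0135*(1061+0.444*82.3) = 34.5688 BTU/lb

34.5688 BTU/lb


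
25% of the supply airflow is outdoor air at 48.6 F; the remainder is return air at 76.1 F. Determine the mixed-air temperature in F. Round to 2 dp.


T_mix = 0.25*48.6 + 0.75*76.1 = 69.23 F

69.23 F


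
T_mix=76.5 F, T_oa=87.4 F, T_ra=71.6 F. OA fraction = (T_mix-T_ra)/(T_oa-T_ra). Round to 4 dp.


frac = (76.5 - 71.6) / (87.4 - 71.6) = 0.3101

0.3101


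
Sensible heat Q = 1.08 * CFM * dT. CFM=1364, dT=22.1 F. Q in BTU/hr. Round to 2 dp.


Q = 1.08 * 1364 * 22.1 = 32555.95 BTU/hr

32555.95 BTU/hr


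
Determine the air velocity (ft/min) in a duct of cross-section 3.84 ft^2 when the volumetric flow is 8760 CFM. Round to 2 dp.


V = 8760 / 3.84 = 2281.25 ft/min

2281.25 ft/min


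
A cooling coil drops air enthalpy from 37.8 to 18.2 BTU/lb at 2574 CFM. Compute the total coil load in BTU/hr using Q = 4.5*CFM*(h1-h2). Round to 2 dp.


Q = 4.5 * 2574 * (37.8 - 18.2) = 227026.80 BTU/hr

227026.80 BTU/hr


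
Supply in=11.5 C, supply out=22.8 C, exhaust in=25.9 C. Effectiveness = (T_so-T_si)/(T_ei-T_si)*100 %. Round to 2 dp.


eff = (22.8-11.5)/(25.9-11.5)*100 = 78.47 %

78.47 %


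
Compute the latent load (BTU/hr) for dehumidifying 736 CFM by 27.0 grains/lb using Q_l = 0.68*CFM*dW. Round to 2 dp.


Q = 0.68 * 736 * 27.0 = 13512.96 BTU/hr

13512.96 BTU/hr


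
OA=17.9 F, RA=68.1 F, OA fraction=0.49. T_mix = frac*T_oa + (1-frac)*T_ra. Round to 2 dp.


T_mix = 0.49*17.9 + 0.51*68.1 = 43.50 F

43.50 F


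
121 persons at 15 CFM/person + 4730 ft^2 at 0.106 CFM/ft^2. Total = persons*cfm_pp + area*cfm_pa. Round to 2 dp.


Total = 121*15 + 4730*0.106 = 2316.38 CFM

2316.38 CFM


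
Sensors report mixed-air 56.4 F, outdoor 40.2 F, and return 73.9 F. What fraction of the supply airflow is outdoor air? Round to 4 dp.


frac = (56.4 - 73.9) / (40.2 - 73.9) = 0.5193

0.5193


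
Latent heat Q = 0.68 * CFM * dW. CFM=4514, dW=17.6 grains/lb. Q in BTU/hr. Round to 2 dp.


Q = 0.68 * 4514 * 17.6 = 54023.55 BTU/hr

54023.55 BTU/hr


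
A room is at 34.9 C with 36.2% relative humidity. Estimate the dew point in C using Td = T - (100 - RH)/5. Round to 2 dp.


Td = 34.9 - (100-36.2)/5 = 22.14 C

22.14 C


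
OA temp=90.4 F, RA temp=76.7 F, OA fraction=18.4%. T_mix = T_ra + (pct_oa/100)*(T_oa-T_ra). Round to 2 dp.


T_mix = 76.7 + (18.4/100)*(90.4-76.7) = 79.22 F

79.22 F


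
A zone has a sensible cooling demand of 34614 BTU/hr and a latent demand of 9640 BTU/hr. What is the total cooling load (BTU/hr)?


Qt = 34614 + 9640 = 44254 BTU/hr

44254 BTU/hr


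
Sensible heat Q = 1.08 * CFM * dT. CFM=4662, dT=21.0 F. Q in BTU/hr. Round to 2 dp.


Q = 1.08 * 4662 * 21.0 = 105734.16 BTU/hr

105734.16 BTU/hr


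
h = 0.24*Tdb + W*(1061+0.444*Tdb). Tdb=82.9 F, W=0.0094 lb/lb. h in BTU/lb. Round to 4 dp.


h = 0.24*82.9 + 0.0094*(1061+0.444*82.9) = 30.2154 BTU/lb

30.2154 BTU/lb


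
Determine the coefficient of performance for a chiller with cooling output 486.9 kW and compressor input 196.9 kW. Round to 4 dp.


COP = 486.9 / 196.9 = 2.4728

2.4728


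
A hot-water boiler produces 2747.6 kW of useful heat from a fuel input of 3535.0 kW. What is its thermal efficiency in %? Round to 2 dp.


eta = (2747.6/3535.0)*100 = 77.73 %

77.73 %


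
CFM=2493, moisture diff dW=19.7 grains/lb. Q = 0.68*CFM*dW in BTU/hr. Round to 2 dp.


Q = 0.68 * 2493 * 19.7 = 33396.23 BTU/hr

33396.23 BTU/hr


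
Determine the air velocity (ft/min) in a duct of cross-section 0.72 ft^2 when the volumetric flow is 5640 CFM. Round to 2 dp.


V = 5640 / 0.72 = 7833.33 ft/min

7833.33 ft/min


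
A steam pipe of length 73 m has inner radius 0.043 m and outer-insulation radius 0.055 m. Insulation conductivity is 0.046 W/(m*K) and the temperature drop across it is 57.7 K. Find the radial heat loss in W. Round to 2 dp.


Q = 2*pi*0.046*73*57.7/ln(0.055/0.043) = 4946.14 W

4946.14 W


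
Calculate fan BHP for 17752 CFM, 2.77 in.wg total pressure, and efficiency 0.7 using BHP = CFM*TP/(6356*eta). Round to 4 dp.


BHP = 17752 * 2.77 / (6356 * 0.7) = 11.0521 hp

11.0521 hp


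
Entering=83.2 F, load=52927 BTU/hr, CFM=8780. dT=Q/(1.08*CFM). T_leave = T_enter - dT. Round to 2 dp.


dT = 52927/(1.08*8780) = 5.5816
T_leave = 83.2 - 5.5816 = 77.62 F

77.62 F


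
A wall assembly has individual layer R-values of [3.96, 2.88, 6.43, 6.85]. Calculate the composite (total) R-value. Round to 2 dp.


R_total = 3.96 + 2.88 + 6.43 + 6.85 = 20.12

20.12


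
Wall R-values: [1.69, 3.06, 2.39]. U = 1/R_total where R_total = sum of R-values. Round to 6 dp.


R_total = 1.69 + 3.06 + 2.39 = 7.14
U = 1/7.14 = 0.140056

0.140056


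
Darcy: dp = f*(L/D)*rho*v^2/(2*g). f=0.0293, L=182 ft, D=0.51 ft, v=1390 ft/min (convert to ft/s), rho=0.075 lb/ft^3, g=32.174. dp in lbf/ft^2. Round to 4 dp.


v_fps = 1390/60 = 23.1667 ft/s
dp = 0.0293*(182/0.51)*0.075*23.1667^2/(2*32.174) = 6.5407 lbf/ft^2

6.5407 lbf/ft^2


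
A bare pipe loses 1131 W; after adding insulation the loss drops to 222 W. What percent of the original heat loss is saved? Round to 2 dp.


Savings = ((1131-222)/1131)*100 = 80.37 %

80.37 %


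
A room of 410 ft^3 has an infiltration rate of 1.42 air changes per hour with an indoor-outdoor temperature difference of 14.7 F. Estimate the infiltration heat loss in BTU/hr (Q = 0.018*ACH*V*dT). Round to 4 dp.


Q = 0.018 * 1.42 * 410 * 14.7 = 154.0501 BTU/hr

154.0501 BTU/hr


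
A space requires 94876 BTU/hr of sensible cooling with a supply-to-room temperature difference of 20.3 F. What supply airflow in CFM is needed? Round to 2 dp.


CFM = 94876 / (1.08 * 20.3) = 4327.49

4327.49 CFM


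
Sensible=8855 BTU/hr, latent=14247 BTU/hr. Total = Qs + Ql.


Qt = 8855 + 14247 = 23102 BTU/hr

23102 BTU/hr


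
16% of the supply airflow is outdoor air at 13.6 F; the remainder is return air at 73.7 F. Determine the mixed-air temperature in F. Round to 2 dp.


T_mix = 0.16*13.6 + 0.84*73.7 = 64.08 F

64.08 F


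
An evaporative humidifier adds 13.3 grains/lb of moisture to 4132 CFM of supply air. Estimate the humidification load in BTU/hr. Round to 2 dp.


Q = 0.68 * 4132 * 13.3 = 37369.81 BTU/hr

37369.81 BTU/hr


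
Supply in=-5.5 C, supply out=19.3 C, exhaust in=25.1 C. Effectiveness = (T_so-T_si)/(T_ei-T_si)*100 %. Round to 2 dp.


eff = (19.3-(-5.5))/(25.1-(-5.5))*100 = 81.05 %

81.05 %


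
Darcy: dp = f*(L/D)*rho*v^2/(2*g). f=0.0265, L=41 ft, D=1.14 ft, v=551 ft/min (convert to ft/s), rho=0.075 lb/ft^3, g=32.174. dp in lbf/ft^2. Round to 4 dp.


v_fps = 551/60 = 9.1833 ft/s
dp = 0.0265*(41/1.14)*0.075*9.1833^2/(2*32.174) = 0.0937 lbf/ft^2

0.0937 lbf/ft^2


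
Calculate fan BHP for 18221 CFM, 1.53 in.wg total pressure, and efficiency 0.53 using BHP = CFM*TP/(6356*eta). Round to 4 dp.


BHP = 18221 * 1.53 / (6356 * 0.53) = 8.2757 hp

8.2757 hp


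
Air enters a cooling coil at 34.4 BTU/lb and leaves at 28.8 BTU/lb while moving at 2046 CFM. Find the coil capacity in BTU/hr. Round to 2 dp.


Q = 4.5 * 2046 * (34.4 - 28.8) = 51559.20 BTU/hr

51559.20 BTU/hr


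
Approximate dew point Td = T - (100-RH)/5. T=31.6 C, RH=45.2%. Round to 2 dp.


Td = 31.6 - (100-45.2)/5 = 20.64 C

20.64 C


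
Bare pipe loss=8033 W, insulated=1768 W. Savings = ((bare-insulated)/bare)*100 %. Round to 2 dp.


Savings = ((8033-1768)/8033)*100 = 77.99 %

77.99 %


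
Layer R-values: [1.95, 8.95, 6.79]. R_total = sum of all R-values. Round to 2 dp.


R_total = 1.95 + 8.95 + 6.79 = 17.69

17.69


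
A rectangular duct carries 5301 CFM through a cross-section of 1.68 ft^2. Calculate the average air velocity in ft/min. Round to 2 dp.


V = 5301 / 1.68 = 3155.36 ft/min

3155.36 ft/min


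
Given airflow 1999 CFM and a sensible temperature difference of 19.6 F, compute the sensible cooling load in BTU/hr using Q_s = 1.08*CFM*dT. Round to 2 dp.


Q = 1.08 * 1999 * 19.6 = 42314.83 BTU/hr

42314.83 BTU/hr


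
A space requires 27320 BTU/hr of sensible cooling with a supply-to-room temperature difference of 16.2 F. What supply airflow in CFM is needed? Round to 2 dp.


CFM = 27320 / (1.08 * 16.2) = 1561.50

1561.50 CFM


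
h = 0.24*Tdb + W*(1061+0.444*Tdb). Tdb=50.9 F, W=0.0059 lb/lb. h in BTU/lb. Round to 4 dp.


h = 0.24*50.9 + 0.0059*(1061+0.444*50.9) = 18.6092 BTU/lb

18.6092 BTU/lb


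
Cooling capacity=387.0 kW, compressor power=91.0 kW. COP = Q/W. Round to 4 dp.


COP = 387.0 / 91.0 = 4.2527

4.2527


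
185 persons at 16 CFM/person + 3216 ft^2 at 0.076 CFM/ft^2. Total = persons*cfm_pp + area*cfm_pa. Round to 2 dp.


Total = 185*16 + 3216*0.076 = 3204.42 CFM

3204.42 CFM


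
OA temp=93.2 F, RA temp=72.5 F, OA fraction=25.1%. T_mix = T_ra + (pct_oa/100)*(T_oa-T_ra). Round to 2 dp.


T_mix = 72.5 + (25.1/100)*(93.2-72.5) = 77.70 F

77.70 F


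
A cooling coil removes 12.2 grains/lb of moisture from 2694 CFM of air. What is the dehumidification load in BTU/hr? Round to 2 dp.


Q = 0.68 * 2694 * 12.2 = 22349.42 BTU/hr

22349.42 BTU/hr


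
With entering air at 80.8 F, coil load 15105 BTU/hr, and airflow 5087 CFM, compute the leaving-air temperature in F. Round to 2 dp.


dT = 15105/(1.08*5087) = 2.7494
T_leave = 80.8 - 2.7494 = 78.05 F

78.05 F


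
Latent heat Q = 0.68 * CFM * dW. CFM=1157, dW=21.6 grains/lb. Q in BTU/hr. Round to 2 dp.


Q = 0.68 * 1157 * 21.6 = 16994.02 BTU/hr

16994.02 BTU/hr


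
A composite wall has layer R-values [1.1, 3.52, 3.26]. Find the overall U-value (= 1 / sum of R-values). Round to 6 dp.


R_total = 1.1 + 3.52 + 3.26 = 7.88
U = 1/7.88 = 0.126904

0.126904


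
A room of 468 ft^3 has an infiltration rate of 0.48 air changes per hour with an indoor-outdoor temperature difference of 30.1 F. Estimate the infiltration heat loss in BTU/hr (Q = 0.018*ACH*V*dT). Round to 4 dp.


Q = 0.018 * 0.48 * 468 * 30.1 = 121.7100 BTU/hr

121.7100 BTU/hr


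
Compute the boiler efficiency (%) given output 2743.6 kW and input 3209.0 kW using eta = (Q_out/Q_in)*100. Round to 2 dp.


eta = (2743.6/3209.0)*100 = 85.50 %

85.50 %


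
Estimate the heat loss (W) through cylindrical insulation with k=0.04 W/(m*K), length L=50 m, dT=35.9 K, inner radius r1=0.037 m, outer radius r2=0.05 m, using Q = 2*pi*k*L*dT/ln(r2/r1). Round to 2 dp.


Q = 2*pi*0.04*50*35.9/ln(0.05/0.037) = 1498.26 W

1498.26 W


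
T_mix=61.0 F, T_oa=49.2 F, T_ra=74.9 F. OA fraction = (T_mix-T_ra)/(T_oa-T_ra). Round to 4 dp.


frac = (61.0 - 74.9) / (49.2 - 74.9) = 0.5409

0.5409


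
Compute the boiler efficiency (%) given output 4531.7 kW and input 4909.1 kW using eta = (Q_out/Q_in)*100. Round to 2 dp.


eta = (4531.7/4909.1)*100 = 92.31 %

92.31 %


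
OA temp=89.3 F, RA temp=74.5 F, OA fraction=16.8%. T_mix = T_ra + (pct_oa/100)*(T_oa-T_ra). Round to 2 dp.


T_mix = 74.5 + (16.8/100)*(89.3-74.5) = 76.99 F

76.99 F


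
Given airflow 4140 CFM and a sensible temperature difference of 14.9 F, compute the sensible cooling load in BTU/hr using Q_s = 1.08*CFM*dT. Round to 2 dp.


Q = 1.08 * 4140 * 14.9 = 66620.88 BTU/hr

66620.88 BTU/hr


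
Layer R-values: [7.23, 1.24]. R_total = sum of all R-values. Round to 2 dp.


R_total = 7.23 + 1.24 = 8.47

8.47


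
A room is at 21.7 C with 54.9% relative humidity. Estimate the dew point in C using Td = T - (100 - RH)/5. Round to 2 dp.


Td = 21.7 - (100-54.9)/5 = 12.68 C

12.68 C


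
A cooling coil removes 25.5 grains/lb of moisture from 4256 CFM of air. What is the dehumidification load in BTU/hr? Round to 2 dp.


Q = 0.68 * 4256 * 25.5 = 73799.04 BTU/hr

73799.04 BTU/hr


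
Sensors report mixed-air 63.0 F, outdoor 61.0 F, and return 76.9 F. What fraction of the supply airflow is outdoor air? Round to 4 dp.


frac = (63.0 - 76.9) / (61.0 - 76.9) = 0.8742

0.8742


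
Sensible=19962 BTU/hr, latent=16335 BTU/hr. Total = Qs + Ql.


Qt = 19962 + 16335 = 36297 BTU/hr

36297 BTU/hr


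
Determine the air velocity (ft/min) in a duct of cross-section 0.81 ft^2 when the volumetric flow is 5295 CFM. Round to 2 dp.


V = 5295 / 0.81 = 6537.04 ft/min

6537.04 ft/min


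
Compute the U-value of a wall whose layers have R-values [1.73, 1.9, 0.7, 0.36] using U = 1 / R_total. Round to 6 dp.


R_total = 1.73 + 1.9 + 0.7 + 0.36 = 4.69
U = 1/4.69 = 0.213220

0.213220


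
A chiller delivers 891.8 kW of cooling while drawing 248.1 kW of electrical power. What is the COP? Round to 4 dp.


COP = 891.8 / 248.1 = 3.5945

3.5945


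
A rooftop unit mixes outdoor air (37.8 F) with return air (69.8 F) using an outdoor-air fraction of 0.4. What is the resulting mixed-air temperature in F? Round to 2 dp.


T_mix = 0.4*37.8 + 0.6*69.8 = 57.00 F

57.00 F


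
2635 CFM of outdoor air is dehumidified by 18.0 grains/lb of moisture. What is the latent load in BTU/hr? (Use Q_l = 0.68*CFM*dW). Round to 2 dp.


Q = 0.68 * 2635 * 18.0 = 32252.40 BTU/hr

32252.40 BTU/hr


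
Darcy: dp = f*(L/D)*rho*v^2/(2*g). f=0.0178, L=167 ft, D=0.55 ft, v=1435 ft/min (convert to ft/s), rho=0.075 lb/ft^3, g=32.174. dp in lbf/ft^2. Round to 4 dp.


v_fps = 1435/60 = 23.9167 ft/s
dp = 0.0178*(167/0.55)*0.075*23.9167^2/(2*32.174) = 3.6033 lbf/ft^2

3.6033 lbf/ft^2


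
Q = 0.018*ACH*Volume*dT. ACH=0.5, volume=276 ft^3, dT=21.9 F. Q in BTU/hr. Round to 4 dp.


Q = 0.018 * 0.5 * 276 * 21.9 = 54.3996 BTU/hr

54.3996 BTU/hr


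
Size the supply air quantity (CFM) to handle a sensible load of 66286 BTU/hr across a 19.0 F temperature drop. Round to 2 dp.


CFM = 66286 / (1.08 * 19.0) = 3230.31

3230.31 CFM


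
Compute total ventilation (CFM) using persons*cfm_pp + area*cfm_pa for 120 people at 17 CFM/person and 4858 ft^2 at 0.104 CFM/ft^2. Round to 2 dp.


Total = 120*17 + 4858*0.104 = 2545.23 CFM

2545.23 CFM


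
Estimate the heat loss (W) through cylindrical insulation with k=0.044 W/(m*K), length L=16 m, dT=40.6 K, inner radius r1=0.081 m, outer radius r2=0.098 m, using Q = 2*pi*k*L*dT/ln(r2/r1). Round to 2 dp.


Q = 2*pi*0.044*16*40.6/ln(0.098/0.081) = 942.63 W

942.63 W


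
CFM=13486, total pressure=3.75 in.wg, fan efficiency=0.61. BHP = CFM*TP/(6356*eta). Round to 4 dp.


BHP = 13486 * 3.75 / (6356 * 0.61) = 13.0437 hp

13.0437 hp


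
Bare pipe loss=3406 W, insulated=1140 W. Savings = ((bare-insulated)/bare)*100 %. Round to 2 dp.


Savings = ((3406-1140)/3406)*100 = 66.53 %

66.53 %


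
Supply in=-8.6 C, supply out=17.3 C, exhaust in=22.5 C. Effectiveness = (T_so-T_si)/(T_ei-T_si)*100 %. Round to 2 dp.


eff = (17.3-(-8.6))/(22.5-(-8.6))*100 = 83.28 %

83.28 %


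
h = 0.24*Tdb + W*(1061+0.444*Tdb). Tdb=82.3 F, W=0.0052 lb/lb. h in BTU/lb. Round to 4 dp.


h = 0.24*82.3 + 0.0052*(1061+0.444*82.3) = 25.4592 BTU/lb

25.4592 BTU/lb


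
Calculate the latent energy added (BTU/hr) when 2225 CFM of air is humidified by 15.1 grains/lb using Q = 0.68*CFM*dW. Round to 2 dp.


Q = 0.68 * 2225 * 15.1 = 22846.30 BTU/hr

22846.30 BTU/hr


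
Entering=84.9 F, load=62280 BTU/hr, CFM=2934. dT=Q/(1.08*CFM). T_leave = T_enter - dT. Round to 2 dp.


dT = 62280/(1.08*2934) = 19.6546
T_leave = 84.9 - 19.6546 = 65.25 F

65.25 F


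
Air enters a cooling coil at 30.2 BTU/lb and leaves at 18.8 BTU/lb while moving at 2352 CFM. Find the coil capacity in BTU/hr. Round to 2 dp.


Q = 4.5 * 2352 * (30.2 - 18.8) = 120657.60 BTU/hr

120657.60 BTU/hr


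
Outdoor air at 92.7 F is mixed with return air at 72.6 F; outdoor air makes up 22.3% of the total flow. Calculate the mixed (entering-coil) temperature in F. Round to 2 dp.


T_mix = 72.6 + (22.3/100)*(92.7-72.6) = 77.08 F

77.08 F


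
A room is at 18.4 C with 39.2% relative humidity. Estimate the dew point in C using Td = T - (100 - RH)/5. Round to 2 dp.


Td = 18.4 - (100-39.2)/5 = 6.24 C

6.24 C


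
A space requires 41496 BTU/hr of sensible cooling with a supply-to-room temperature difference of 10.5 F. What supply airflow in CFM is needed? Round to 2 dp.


CFM = 41496 / (1.08 * 10.5) = 3659.26

3659.26 CFM


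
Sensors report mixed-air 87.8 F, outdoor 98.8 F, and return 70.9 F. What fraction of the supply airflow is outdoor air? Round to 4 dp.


frac = (87.8 - 70.9) / (98.8 - 70.9) = 0.6057

0.6057
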